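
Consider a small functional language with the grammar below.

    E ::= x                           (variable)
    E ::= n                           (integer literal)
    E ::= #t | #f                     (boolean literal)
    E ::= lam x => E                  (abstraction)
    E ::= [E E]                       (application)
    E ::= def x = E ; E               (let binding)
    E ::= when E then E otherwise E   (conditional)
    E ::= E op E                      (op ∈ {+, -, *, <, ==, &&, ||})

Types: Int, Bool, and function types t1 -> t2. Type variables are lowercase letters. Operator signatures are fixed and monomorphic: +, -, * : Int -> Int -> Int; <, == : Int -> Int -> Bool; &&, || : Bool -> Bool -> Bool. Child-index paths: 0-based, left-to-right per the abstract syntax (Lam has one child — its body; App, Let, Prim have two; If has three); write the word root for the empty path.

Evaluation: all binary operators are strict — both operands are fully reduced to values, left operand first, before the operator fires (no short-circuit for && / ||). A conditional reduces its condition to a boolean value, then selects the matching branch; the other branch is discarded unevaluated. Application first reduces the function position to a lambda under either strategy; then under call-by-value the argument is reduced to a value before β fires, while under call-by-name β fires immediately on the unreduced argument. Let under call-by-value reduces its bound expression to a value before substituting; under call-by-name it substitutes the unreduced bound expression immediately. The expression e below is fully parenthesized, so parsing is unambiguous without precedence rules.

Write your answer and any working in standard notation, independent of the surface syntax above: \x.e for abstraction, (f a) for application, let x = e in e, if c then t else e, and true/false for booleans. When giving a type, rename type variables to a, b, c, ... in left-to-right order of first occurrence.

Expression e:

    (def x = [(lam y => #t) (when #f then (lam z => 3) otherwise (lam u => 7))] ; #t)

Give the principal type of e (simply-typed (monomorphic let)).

Answer: Bool

Working:
\y._ : a -> Bool
  unify Bool ~ Bool
\z._ : b -> Int
\u._ : c -> Int
  unify b -> Int ~ c -> Int
  unify b ~ c
  unify Int ~ Int
  unify a -> Bool ~ (c -> Int) -> d
  unify a ~ c -> Int
  unify Bool ~ d
_ _ : Bool
let x : Bool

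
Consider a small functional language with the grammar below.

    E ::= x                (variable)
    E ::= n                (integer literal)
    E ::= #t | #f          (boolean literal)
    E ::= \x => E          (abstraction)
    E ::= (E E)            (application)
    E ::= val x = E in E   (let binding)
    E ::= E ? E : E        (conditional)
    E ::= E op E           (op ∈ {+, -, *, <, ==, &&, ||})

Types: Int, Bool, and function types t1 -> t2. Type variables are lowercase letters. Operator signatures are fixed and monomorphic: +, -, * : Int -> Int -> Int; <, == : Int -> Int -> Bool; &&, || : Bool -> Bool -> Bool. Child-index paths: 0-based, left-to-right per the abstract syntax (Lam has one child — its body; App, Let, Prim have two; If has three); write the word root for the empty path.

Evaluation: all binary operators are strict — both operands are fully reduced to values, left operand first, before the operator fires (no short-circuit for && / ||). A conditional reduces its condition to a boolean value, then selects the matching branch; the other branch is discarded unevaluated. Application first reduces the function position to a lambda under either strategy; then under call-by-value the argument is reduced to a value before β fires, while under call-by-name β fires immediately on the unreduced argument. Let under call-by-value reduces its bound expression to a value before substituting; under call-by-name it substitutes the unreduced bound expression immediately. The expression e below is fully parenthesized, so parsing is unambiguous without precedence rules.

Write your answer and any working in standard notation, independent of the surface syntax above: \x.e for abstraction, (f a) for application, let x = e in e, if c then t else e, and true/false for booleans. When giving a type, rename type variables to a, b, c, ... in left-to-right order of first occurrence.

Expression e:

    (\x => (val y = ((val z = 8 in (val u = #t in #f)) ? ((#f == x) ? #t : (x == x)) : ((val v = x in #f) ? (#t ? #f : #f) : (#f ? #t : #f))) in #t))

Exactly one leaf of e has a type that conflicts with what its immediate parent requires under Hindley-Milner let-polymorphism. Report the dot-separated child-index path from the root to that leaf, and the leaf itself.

Answer: 0.0.1.0.0 : false

Derivation:
let z : Int
let u : Bool
  unify Bool ~ Bool
  unify Bool ~ Int
  FAIL: mismatch Bool ~ Int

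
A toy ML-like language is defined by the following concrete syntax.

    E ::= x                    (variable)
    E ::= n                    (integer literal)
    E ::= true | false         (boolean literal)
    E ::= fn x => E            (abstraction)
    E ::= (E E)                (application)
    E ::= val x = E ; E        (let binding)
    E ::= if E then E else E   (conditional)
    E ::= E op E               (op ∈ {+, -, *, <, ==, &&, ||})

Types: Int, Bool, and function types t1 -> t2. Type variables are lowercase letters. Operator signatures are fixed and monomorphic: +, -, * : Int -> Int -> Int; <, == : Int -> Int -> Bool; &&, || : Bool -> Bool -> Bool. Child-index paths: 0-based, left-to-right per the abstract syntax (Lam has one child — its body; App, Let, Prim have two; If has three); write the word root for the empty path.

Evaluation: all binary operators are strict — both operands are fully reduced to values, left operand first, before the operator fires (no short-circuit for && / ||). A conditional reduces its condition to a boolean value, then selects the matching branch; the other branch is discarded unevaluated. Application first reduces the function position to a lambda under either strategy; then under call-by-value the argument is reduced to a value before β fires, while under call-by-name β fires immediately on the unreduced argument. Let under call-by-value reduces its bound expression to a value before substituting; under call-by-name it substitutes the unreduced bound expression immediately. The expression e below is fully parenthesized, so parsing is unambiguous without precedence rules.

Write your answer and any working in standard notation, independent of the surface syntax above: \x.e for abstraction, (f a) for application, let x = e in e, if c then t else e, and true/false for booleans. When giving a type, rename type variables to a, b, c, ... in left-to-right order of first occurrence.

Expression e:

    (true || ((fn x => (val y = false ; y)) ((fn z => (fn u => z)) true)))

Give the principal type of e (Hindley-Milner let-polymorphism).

Answer: Bool

Derivation:
  unify Bool ~ Bool
let y : Bool
y : Bool
\x._ : a -> Bool
z : b
\u._ : c -> b
\z._ : b -> c -> b
  unify b -> c -> b ~ Bool -> d
  unify b ~ Bool
  unify c -> Bool ~ d
_ _ : c -> Bool
  unify a -> Bool ~ (c -> Bool) -> e
  unify a ~ c -> Bool
  unify Bool ~ e
_ _ : Bool
  unify Bool ~ Bool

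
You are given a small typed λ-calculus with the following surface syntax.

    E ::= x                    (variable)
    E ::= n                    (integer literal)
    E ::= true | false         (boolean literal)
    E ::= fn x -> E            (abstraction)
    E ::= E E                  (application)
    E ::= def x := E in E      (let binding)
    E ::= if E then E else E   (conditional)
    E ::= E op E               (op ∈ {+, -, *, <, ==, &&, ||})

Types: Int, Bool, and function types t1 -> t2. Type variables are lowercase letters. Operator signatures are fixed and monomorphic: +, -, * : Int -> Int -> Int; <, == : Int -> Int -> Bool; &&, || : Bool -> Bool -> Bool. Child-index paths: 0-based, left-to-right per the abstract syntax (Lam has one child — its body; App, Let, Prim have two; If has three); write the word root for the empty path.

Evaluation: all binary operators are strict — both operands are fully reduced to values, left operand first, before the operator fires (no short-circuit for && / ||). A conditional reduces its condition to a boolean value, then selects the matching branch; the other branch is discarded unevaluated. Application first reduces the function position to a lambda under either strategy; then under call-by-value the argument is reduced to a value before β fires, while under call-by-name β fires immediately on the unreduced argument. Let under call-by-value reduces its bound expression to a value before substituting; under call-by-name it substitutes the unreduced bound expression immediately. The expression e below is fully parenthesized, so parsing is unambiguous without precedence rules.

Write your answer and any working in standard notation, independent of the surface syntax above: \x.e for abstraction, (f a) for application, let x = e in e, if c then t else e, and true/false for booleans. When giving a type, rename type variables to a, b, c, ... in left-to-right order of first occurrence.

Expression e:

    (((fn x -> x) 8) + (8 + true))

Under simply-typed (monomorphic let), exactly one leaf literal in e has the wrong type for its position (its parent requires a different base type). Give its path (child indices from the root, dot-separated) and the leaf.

Derivation:
x : a
\x._ : a -> a
  unify a -> a ~ Int -> b
  unify a ~ Int
  unify Int ~ b
_ _ : Int
  unify Int ~ Int
  unify Int ~ Int
  unify Bool ~ Int
  FAIL: mismatch Bool ~ Int

Answer: 1.1 : true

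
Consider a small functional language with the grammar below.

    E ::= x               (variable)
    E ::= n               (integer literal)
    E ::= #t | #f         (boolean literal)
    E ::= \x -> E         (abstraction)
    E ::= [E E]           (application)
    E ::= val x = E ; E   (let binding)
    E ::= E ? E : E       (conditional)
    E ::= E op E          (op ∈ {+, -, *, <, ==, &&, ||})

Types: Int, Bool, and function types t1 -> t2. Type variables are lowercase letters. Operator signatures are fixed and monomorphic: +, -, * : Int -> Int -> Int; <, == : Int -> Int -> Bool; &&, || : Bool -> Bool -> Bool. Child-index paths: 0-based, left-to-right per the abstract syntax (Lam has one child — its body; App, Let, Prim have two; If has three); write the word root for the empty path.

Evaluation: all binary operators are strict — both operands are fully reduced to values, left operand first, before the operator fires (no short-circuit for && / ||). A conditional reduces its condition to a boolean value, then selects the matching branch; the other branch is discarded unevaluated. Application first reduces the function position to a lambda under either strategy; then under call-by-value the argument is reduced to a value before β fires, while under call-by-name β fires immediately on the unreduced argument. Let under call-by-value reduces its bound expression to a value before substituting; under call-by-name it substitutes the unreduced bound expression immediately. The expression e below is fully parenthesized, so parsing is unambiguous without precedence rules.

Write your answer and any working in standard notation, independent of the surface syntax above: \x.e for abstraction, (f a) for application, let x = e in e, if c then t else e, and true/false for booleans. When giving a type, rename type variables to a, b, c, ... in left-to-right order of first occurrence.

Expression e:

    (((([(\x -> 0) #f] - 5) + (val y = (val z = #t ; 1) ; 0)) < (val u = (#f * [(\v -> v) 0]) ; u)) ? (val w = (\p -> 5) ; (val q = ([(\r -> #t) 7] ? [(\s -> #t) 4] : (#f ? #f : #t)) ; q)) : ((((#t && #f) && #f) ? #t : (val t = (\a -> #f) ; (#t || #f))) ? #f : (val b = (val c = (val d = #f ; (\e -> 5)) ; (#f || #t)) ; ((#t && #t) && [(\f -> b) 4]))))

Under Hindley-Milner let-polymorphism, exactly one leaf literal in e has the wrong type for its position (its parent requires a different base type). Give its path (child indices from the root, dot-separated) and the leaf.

Trace:
\x._ : a -> Int
  unify a -> Int ~ Bool -> b
  unify a ~ Bool
  unify Int ~ b
_ _ : Int
  unify Int ~ Int
  unify Int ~ Int
  unify Int ~ Int
let z : Bool
let y : Int
  unify Int ~ Int
  unify Int ~ Int
  unify Bool ~ Int
  FAIL: mismatch Bool ~ Int

Answer: 0.1.0.0 : false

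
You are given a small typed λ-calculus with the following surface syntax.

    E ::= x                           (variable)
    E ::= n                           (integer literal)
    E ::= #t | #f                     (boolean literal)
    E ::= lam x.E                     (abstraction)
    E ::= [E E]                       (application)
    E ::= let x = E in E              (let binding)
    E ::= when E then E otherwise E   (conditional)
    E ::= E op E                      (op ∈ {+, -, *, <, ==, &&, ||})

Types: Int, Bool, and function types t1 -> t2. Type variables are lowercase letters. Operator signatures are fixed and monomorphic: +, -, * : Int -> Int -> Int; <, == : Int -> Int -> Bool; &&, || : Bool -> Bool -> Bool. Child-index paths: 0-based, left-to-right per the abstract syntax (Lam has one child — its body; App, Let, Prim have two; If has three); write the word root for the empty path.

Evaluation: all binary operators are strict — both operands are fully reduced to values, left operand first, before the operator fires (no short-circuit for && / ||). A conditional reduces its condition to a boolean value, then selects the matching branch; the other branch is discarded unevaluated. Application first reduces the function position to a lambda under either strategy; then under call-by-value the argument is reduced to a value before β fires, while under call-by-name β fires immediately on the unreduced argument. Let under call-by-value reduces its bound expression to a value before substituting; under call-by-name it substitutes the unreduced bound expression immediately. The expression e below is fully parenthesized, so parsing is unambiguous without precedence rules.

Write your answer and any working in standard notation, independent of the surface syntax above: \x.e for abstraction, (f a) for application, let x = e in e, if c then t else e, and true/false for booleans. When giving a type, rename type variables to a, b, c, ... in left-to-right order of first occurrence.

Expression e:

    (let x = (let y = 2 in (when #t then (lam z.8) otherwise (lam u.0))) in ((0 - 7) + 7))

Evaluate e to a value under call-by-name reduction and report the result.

Answer: 0

Working:
step 0: (let x = (let y = 2 in (if true then (\z.8) else (\u.0))) in ((0 - 7) + 7))
step 1: [let@root] ((0 - 7) + 7)
step 2: [delta@0] (-7 + 7)
step 3: [delta@root] 0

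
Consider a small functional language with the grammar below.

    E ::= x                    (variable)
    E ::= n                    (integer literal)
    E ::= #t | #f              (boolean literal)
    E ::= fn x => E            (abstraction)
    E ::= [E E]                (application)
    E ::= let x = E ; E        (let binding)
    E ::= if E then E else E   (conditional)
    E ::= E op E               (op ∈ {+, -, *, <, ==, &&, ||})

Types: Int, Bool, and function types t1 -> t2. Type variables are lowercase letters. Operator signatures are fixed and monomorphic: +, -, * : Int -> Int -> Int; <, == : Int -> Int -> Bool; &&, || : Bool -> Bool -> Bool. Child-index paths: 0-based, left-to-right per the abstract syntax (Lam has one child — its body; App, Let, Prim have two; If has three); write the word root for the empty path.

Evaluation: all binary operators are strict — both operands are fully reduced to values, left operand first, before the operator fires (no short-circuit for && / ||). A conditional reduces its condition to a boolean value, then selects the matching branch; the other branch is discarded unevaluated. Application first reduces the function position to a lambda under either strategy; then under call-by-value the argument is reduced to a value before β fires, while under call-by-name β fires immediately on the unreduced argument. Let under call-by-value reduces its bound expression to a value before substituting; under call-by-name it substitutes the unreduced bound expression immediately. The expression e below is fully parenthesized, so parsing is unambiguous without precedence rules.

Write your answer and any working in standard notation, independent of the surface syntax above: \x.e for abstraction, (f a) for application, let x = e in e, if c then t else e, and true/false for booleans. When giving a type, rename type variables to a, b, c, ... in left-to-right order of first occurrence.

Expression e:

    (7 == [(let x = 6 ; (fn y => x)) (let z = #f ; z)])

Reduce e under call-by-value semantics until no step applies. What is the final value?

Derivation:
step 0: (7 == ((let x = 6 in (\y.x)) (let z = false in z)))
step 1: [let@1.0] (7 == ((\y.6) (let z = false in z)))
step 2: [let@1.1] (7 == ((\y.6) false))
step 3: [beta@1] (7 == 6)
step 4: [delta@root] false

Answer: false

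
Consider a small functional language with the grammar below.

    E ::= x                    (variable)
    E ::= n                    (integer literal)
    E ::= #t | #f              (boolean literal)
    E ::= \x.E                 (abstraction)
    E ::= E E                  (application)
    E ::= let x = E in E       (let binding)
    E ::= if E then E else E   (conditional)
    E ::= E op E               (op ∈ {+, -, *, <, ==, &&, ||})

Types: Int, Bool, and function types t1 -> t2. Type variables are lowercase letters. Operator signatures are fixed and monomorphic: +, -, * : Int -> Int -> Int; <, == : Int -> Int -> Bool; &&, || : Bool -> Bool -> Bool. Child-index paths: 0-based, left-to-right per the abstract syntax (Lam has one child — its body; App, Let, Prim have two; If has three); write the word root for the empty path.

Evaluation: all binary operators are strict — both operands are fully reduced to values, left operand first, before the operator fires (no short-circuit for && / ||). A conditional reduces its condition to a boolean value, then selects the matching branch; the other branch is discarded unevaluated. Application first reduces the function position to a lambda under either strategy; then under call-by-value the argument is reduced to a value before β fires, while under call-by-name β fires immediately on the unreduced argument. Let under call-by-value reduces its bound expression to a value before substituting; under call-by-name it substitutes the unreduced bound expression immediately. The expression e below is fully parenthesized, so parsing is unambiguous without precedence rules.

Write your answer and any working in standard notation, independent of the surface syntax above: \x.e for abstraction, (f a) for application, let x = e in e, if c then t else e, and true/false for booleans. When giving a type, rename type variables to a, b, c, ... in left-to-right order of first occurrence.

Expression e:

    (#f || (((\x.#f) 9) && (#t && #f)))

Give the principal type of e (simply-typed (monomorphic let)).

Answer: Bool

Trace:
  unify Bool ~ Bool
\x._ : a -> Bool
  unify a -> Bool ~ Int -> b
  unify a ~ Int
  unify Bool ~ b
_ _ : Bool
  unify Bool ~ Bool
  unify Bool ~ Bool
  unify Bool ~ Bool
  unify Bool ~ Bool
  unify Bool ~ Bool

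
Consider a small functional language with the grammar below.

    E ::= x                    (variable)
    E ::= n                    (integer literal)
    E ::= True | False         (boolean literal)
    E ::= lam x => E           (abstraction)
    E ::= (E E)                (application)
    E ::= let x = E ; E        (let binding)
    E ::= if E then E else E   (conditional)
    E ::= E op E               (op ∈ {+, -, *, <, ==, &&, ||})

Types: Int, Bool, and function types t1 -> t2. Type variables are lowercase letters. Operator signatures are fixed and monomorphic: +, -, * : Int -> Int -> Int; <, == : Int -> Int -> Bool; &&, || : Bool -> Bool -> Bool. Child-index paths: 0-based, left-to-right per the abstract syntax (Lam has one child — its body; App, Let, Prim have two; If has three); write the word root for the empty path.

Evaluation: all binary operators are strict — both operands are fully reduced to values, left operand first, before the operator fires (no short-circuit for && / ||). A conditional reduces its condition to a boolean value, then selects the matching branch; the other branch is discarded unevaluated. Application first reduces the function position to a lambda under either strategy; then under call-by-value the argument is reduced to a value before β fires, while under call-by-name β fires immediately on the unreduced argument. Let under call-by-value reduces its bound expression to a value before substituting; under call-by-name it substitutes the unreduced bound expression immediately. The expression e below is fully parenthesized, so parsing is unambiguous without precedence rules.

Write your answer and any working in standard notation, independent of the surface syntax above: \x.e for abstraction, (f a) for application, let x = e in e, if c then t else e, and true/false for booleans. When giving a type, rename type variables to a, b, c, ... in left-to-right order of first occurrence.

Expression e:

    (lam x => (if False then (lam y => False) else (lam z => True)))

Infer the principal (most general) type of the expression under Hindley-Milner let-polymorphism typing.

Answer: a -> b -> Bool

Derivation:
  unify Bool ~ Bool
\y._ : b -> Bool
\z._ : c -> Bool
  unify b -> Bool ~ c -> Bool
  unify b ~ c
  unify Bool ~ Bool
\x._ : a -> c -> Bool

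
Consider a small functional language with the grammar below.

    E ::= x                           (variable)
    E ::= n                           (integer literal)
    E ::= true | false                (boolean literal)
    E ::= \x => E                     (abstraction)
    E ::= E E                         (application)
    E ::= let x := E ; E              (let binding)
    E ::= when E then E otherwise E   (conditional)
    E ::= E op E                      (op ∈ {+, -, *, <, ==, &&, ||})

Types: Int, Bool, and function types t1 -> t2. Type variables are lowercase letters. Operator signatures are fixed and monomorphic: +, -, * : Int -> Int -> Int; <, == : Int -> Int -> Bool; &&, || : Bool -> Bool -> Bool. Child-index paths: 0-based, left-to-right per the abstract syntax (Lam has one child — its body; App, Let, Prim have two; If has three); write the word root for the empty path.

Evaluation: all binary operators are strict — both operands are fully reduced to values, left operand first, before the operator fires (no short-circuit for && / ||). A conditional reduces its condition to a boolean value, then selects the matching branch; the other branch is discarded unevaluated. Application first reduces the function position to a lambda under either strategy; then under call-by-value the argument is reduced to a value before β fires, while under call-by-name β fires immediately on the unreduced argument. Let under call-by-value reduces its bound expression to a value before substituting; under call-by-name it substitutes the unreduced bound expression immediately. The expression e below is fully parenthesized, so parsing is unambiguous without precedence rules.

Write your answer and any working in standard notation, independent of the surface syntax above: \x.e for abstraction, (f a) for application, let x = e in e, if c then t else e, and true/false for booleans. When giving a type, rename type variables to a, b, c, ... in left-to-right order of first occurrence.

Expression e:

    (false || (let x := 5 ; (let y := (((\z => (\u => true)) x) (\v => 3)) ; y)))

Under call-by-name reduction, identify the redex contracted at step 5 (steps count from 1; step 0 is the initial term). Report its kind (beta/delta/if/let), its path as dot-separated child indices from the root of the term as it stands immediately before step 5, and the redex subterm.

Answer: delta at root : (false || true)

Trace:
step 0: (false || (let x = 5 in (let y = (((\z.(\u.true)) x) (\v.3)) in y)))
step 1: [let@1] (false || (let y = (((\z.(\u.true)) 5) (\v.3)) in y))
step 2: [let@1] (false || (((\z.(\u.true)) 5) (\v.3)))
step 3: [beta@1.0] (false || ((\u.true) (\v.3)))
step 4: [beta@1] (false || true)
step 5: [delta@root] true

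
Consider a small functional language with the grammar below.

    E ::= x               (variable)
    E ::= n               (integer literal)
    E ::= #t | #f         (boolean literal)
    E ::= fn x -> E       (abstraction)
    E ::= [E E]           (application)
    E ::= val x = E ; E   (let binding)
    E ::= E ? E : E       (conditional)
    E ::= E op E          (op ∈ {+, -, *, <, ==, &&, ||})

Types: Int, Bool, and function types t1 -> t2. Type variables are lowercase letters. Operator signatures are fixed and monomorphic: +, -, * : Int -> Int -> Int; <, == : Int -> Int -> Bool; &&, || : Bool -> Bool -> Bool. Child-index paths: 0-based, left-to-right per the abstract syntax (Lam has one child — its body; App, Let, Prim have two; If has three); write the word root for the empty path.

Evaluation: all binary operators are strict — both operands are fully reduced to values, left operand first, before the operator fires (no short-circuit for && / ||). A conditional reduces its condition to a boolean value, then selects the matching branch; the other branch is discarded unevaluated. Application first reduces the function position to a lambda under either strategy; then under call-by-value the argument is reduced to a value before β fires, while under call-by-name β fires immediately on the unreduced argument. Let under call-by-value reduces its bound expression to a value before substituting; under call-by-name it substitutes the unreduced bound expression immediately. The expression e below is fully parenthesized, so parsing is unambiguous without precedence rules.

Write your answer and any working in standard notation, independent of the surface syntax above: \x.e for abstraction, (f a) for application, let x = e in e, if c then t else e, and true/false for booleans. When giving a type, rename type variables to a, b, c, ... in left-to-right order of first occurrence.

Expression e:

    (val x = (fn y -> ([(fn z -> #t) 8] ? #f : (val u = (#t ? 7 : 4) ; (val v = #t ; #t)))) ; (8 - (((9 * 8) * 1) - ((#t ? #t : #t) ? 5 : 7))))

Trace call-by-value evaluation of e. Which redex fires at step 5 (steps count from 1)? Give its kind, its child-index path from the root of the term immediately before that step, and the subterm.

Answer: if at 1.1 : (if true then 5 else 7)

Working:
step 0: (let x = (\y.(if ((\z.true) 8) then false else (let u = (if true then 7 else 4) in (let v = true in true)))) in (8 - (((9 * 8) * 1) - (if (if true then true else true) then 5 else 7))))
step 1: [let@root] (8 - (((9 * 8) * 1) - (if (if true then true else true) then 5 else 7)))
step 2: [delta@1.0.0] (8 - ((72 * 1) - (if (if true then true else true) then 5 else 7)))
step 3: [delta@1.0] (8 - (72 - (if (if true then true else true) then 5 else 7)))
step 4: [if@1.1.0] (8 - (72 - (if true then 5 else 7)))
step 5: [if@1.1] (8 - (72 - 5))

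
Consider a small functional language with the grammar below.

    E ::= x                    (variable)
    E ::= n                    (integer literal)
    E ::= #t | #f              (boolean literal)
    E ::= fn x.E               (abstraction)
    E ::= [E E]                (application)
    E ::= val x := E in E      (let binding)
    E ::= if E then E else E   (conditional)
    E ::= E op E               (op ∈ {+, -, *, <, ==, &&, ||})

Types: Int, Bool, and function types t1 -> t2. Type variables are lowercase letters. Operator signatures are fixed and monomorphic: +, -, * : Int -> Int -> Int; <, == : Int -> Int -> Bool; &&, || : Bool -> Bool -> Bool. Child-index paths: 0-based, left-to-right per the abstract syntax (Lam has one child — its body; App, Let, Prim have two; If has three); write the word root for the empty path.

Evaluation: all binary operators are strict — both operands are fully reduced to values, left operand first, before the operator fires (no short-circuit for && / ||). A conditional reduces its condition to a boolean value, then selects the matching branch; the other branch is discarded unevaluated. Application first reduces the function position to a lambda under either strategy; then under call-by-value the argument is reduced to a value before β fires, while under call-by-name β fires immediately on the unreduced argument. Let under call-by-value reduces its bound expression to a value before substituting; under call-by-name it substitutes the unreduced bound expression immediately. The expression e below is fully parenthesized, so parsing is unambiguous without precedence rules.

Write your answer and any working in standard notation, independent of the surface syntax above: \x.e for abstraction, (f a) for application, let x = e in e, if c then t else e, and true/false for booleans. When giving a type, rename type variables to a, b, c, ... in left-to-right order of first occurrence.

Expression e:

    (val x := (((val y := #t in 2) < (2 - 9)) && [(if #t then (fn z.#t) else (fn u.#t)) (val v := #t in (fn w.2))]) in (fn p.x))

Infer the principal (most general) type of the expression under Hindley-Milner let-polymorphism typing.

Answer: a -> Bool

Derivation:
let y : Bool
  unify Int ~ Int
  unify Int ~ Int
  unify Int ~ Int
  unify Int ~ Int
  unify Bool ~ Bool
  unify Bool ~ Bool
\z._ : a -> Bool
\u._ : b -> Bool
  unify a -> Bool ~ b -> Bool
  unify a ~ b
  unify Bool ~ Bool
let v : Bool
\w._ : c -> Int
  unify b -> Bool ~ (c -> Int) -> d
  unify b ~ c -> Int
  unify Bool ~ d
_ _ : Bool
  unify Bool ~ Bool
let x : Bool
x : Bool
\p._ : e -> Bool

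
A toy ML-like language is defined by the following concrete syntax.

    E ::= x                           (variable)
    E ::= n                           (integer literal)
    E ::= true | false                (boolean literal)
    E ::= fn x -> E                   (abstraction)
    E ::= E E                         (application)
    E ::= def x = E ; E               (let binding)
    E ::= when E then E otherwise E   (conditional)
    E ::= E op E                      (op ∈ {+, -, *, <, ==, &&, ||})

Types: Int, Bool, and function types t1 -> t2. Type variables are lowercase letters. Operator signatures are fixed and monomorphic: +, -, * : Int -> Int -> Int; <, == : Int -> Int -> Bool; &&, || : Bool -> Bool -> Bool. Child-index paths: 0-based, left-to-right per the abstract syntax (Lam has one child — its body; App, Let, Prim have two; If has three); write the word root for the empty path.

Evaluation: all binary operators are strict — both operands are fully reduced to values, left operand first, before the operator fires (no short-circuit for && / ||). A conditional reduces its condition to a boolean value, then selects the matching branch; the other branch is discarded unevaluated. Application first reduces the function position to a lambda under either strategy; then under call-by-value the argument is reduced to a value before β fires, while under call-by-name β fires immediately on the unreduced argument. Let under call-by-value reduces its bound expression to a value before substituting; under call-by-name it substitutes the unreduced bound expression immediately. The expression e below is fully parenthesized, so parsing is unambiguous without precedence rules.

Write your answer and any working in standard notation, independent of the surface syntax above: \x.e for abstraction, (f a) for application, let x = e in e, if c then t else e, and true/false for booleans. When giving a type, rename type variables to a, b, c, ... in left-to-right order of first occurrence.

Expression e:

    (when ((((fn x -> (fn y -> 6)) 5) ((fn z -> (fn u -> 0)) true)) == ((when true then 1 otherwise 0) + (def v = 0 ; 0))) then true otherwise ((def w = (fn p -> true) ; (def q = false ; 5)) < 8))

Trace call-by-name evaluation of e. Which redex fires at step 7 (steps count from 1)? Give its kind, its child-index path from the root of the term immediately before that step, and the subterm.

Trace:
step 0: (if ((((\x.(\y.6)) 5) ((\z.(\u.0)) true)) == ((if true then 1 else 0) + (let v = 0 in 0))) then true else ((let w = (\p.true) in (let q = false in 5)) < 8))
step 1: [beta@0.0.0] (if (((\y.6) ((\z.(\u.0)) true)) == ((if true then 1 else 0) + (let v = 0 in 0))) then true else ((let w = (\p.true) in (let q = false in 5)) < 8))
step 2: [beta@0.0] (if (6 == ((if true then 1 else 0) + (let v = 0 in 0))) then true else ((let w = (\p.true) in (let q = false in 5)) < 8))
step 3: [if@0.1.0] (if (6 == (1 + (let v = 0 in 0))) then true else ((let w = (\p.true) in (let q = false in 5)) < 8))
step 4: [let@0.1.1] (if (6 == (1 + 0)) then true else ((let w = (\p.true) in (let q = false in 5)) < 8))
step 5: [delta@0.1] (if (6 == 1) then true else ((let w = (\p.true) in (let q = false in 5)) < 8))
step 6: [delta@0] (if false then true else ((let w = (\p.true) in (let q = false in 5)) < 8))
step 7: [if@root] ((let w = (\p.true) in (let q = false in 5)) < 8)

Answer: if at root : (if false then true else ((let w = (\p.true) in (let q = false in 5)) < 8))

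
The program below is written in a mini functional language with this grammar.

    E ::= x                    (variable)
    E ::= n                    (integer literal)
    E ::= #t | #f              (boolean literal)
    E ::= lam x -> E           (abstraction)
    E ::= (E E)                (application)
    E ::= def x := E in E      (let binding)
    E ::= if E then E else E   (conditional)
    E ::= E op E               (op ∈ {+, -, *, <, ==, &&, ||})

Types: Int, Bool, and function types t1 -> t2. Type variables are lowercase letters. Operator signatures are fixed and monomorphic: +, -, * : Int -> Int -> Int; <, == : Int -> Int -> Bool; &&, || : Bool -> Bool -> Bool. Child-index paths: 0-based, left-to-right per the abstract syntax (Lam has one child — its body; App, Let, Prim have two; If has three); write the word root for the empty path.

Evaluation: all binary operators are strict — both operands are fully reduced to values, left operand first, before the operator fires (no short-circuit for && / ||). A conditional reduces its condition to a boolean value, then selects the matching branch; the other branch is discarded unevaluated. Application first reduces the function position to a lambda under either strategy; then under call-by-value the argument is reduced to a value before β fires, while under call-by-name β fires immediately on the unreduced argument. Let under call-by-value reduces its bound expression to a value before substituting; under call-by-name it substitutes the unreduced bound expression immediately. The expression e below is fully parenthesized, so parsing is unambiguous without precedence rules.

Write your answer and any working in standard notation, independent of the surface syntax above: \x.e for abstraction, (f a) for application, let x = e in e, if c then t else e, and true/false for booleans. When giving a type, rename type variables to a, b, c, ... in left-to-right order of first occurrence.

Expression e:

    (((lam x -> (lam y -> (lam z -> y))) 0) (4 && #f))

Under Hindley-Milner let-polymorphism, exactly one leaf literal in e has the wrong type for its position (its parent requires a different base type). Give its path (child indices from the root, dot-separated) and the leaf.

Derivation:
y : b
\z._ : c -> b
\y._ : b -> c -> b
\x._ : a -> b -> c -> b
  unify a -> b -> c -> b ~ Int -> d
  unify a ~ Int
  unify b -> c -> b ~ d
_ _ : b -> c -> b
  unify Int ~ Bool
  FAIL: mismatch Int ~ Bool

Answer: 1.0 : 4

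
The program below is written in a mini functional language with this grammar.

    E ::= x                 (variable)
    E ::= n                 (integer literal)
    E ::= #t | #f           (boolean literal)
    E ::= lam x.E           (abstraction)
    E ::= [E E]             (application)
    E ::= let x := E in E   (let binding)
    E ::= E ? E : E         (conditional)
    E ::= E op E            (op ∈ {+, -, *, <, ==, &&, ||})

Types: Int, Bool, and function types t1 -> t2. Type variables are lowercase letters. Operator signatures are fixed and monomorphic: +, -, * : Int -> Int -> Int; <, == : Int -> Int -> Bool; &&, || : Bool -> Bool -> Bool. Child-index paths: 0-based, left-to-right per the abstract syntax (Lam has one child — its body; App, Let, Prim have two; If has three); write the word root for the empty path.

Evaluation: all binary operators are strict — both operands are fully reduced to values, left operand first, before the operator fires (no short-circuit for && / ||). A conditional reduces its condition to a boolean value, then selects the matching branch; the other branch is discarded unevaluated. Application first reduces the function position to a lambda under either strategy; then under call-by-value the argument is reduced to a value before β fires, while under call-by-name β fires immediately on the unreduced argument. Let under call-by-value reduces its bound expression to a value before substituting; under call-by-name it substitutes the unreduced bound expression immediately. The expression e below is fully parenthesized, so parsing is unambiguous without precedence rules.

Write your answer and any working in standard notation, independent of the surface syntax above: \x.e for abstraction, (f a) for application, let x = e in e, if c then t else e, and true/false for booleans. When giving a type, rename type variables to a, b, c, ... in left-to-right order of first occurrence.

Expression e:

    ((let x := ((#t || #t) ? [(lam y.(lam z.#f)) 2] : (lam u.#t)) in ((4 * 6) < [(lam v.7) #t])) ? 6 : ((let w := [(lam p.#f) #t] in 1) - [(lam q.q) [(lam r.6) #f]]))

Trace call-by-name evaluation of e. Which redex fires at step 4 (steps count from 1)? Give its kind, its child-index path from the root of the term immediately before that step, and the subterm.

Derivation:
step 0: (if (let x = (if (true || true) then ((\y.(\z.false)) 2) else (\u.true)) in ((4 * 6) < ((\v.7) true))) then 6 else ((let w = ((\p.false) true) in 1) - ((\q.q) ((\r.6) false))))
step 1: [let@0] (if ((4 * 6) < ((\v.7) true)) then 6 else ((let w = ((\p.false) true) in 1) - ((\q.q) ((\r.6) false))))
step 2: [delta@0.0] (if (24 < ((\v.7) true)) then 6 else ((let w = ((\p.false) true) in 1) - ((\q.q) ((\r.6) false))))
step 3: [beta@0.1] (if (24 < 7) then 6 else ((let w = ((\p.false) true) in 1) - ((\q.q) ((\r.6) false))))
step 4: [delta@0] (if false then 6 else ((let w = ((\p.false) true) in 1) - ((\q.q) ((\r.6) false))))

Answer: delta at 0 : (24 < 7)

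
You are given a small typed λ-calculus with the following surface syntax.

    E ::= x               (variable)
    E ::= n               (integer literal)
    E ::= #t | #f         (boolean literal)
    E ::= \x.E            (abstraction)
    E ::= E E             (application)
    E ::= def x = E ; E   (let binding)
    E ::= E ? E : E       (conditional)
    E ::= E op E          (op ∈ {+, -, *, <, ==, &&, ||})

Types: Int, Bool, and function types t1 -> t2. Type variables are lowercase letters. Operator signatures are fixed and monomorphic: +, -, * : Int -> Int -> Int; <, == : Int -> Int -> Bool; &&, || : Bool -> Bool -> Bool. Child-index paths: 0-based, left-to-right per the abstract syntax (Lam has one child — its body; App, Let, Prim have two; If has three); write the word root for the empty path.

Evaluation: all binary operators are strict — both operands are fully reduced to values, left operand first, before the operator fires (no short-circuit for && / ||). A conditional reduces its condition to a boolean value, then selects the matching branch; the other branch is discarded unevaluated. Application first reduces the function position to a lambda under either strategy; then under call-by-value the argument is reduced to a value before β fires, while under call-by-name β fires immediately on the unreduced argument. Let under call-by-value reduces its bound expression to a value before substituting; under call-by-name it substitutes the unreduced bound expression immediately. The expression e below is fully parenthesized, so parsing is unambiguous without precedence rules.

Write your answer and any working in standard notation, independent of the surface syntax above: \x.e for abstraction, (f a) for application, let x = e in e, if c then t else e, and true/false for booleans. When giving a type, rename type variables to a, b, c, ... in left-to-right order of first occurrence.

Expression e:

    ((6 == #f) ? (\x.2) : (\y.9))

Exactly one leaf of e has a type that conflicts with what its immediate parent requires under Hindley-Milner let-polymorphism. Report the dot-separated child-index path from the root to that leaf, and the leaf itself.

Trace:
  unify Int ~ Int
  unify Bool ~ Int
  FAIL: mismatch Bool ~ Int

Answer: 0.1 : false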